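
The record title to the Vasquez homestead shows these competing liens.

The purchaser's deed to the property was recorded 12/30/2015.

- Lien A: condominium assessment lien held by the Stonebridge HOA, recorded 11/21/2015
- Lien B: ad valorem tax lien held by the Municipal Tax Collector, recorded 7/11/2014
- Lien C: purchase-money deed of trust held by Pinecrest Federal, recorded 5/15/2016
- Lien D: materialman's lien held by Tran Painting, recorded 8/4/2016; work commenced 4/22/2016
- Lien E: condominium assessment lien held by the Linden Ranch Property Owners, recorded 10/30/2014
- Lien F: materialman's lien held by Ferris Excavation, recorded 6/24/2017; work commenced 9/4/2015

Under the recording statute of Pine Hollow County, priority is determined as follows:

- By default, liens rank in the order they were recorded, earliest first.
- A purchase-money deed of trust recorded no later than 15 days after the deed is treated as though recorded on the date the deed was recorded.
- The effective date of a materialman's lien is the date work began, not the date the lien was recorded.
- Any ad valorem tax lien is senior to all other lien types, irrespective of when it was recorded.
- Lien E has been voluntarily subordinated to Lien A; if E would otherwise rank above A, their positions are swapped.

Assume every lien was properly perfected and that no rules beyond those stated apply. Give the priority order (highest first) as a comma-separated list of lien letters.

B, A, F, E, D, C

Effective dates after the stated exceptions: C was recorded 137 days after the deed — beyond 15 days — so no relation-back applies; D's effective date is 4/22/2016, when work began; F's effective date is 9/4/2015, when work began.
B, as an ad valorem tax lien, has superpriority and ranks first.
The other liens, earliest effective date first: E (10/30/2014), F (9/4/2015), A (11/21/2015), D (4/22/2016), C (5/15/2016).
E would otherwise be senior to A, so under the subordination agreement E and A exchange positions.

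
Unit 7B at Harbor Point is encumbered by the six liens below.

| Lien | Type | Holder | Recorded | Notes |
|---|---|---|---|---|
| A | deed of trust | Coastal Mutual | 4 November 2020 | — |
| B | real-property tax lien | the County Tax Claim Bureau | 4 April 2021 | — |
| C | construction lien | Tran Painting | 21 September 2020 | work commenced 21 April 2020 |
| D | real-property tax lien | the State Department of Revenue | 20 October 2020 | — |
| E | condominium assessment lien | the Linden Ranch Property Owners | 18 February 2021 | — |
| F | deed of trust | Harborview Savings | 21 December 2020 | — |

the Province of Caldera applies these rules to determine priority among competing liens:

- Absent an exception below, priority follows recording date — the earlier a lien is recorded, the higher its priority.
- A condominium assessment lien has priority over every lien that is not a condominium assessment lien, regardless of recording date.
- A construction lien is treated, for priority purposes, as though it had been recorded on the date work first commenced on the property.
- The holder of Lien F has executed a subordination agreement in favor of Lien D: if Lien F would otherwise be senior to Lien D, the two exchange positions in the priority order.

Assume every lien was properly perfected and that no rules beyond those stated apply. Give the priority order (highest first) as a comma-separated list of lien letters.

Adjusting effective dates: C's effective date is 21 April 2020, when work began.
E is a condominium assessment lien, so it outranks all other liens regardless of date.
Among the remaining liens, by effective date: C (21 April 2020), D (20 October 2020), A (4 November 2020), F (21 December 2020), B (4 April 2021).
Since F is not senior to D, the subordination leaves the order unchanged.

E, C, D, A, F, B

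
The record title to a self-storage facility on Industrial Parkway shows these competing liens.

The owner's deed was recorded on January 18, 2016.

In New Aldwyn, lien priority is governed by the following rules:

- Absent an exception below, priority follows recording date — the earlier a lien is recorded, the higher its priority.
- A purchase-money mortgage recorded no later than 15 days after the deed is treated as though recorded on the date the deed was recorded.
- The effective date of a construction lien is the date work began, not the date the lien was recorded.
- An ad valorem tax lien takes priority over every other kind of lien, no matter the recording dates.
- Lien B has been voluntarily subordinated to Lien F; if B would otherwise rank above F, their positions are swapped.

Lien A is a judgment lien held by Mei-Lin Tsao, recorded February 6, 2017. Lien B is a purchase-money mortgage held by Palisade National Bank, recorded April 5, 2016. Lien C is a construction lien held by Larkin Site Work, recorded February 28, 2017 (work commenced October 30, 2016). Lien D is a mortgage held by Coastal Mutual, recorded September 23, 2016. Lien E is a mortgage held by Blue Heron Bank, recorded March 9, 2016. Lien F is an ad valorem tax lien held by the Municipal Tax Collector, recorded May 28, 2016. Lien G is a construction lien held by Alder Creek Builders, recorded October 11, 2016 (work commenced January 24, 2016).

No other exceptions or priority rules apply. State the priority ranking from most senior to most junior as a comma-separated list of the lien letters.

F, G, E, B, D, C, A

Effective dates after the stated exceptions: B was recorded 78 days after the deed — beyond 15 days — so no relation-back applies; C relates back to October 30, 2016 (work commenced); G's effective date is January 24, 2016, when work began.
F is an ad valorem tax lien, so it outranks all other liens regardless of date.
Ordering the rest by effective date: G (January 24, 2016), E (March 9, 2016), B (April 5, 2016), D (September 23, 2016), C (October 30, 2016), A (February 6, 2017).
B is already junior to F, so the subordination agreement changes nothing.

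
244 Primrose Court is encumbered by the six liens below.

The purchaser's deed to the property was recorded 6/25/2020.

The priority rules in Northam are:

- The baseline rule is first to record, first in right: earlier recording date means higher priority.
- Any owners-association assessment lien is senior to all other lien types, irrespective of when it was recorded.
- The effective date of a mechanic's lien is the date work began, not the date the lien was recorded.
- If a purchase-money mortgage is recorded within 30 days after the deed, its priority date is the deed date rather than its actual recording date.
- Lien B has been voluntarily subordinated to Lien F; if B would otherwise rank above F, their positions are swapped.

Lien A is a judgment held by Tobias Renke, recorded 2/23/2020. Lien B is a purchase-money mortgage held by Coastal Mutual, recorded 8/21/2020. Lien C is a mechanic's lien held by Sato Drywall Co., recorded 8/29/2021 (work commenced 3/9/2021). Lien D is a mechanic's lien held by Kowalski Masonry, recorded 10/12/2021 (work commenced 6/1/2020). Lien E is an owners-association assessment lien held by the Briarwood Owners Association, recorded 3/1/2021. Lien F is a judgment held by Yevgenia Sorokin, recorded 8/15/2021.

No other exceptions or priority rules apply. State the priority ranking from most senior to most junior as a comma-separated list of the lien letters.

Adjusting effective dates: B was recorded 57 days after the deed — beyond 30 days — so no relation-back applies; C's effective date is 3/9/2021, when work began; D is treated as recorded 6/1/2020, the work-commencement date.
E is an owners-association assessment lien and takes priority over every other lien.
Among the remaining liens, by effective date: A (2/23/2020), D (6/1/2020), B (8/21/2020), C (3/9/2021), F (8/15/2021).
Because B would otherwise rank above F, the subordination swaps them.

E, A, D, F, C, B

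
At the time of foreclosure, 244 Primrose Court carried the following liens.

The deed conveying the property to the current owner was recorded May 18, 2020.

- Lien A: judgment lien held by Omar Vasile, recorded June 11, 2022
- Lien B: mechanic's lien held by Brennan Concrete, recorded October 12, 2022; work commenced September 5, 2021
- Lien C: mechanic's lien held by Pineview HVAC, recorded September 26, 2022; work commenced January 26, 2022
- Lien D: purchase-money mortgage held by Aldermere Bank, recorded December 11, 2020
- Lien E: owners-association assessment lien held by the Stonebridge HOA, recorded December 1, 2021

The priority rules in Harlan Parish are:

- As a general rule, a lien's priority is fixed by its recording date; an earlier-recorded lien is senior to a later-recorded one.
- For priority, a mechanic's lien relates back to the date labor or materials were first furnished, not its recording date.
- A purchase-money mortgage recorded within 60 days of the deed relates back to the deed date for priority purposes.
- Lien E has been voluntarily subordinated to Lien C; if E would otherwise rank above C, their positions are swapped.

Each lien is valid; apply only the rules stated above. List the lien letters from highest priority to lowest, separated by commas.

D, B, C, E, A

Adjusting effective dates: B relates back to September 5, 2021 (work commenced); C relates back to January 26, 2022 (work commenced); D was recorded 207 days after the deed, outside the 60-day window, so it keeps its recording date.
By effective date, earliest first: D (December 11, 2020), B (September 5, 2021), E (December 1, 2021), C (January 26, 2022), A (June 11, 2022).
The subordination applies — E was senior to C — so E and C swap.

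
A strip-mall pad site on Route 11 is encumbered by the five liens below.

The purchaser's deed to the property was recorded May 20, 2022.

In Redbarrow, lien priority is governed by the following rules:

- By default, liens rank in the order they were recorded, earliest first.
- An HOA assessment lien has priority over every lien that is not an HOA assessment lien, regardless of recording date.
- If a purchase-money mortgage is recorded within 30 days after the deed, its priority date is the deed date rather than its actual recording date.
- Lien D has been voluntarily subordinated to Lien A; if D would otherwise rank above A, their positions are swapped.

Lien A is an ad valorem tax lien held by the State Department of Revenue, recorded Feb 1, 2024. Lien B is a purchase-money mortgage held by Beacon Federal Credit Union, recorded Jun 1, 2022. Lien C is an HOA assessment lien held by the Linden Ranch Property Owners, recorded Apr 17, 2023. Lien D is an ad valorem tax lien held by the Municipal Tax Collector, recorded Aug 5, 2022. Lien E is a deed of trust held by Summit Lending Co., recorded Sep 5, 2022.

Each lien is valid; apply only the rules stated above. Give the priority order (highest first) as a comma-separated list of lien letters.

C, B, A, E, D

Effective dates after the stated exceptions: B's effective date is the deed date, May 20, 2022.
As an HOA assessment lien, C is senior to every other lien.
Among the remaining liens, by effective date: B (May 20, 2022), D (Aug 5, 2022), E (Sep 5, 2022), A (Feb 1, 2024).
Because D would otherwise rank above A, the subordination swaps them.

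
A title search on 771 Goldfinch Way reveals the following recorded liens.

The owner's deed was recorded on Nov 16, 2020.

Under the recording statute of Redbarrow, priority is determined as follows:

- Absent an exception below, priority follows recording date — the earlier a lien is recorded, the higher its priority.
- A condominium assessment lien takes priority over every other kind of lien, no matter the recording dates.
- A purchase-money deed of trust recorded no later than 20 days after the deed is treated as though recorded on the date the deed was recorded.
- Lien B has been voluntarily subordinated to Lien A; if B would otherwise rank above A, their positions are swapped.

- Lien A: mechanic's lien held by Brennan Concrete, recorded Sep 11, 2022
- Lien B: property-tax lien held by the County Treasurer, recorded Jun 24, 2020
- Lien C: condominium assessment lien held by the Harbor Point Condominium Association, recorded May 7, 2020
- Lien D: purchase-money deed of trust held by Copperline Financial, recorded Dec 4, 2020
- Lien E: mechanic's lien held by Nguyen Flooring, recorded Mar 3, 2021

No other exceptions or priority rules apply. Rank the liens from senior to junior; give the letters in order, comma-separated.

C, A, D, E, B

Effective dates after the stated exceptions: D relates back to the deed date Nov 16, 2020.
C is a condominium assessment lien, so it outranks all other liens regardless of date.
Among the remaining liens, by effective date: B (Jun 24, 2020), D (Nov 16, 2020), E (Mar 3, 2021), A (Sep 11, 2022).
B would otherwise be senior to A, so under the subordination agreement B and A exchange positions.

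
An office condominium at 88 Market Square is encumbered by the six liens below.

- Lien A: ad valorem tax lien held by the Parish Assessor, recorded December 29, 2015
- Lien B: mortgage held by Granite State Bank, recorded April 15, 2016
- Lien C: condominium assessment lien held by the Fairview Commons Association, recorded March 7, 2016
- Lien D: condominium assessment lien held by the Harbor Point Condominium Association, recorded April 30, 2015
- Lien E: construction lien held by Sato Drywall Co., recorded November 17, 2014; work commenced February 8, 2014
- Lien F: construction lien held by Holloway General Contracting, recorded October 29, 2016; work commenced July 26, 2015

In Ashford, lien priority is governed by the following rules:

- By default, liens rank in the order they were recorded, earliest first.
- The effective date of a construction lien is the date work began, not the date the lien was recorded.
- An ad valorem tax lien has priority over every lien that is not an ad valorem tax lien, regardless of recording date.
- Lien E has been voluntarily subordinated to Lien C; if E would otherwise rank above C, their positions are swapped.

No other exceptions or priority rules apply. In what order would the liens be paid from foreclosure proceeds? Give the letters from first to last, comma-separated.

Effective dates after the stated exceptions: E is treated as recorded February 8, 2014, the work-commencement date; F relates back to July 26, 2015 (work commenced).
As an ad valorem tax lien, A is senior to every other lien.
The other liens, earliest effective date first: E (February 8, 2014), D (April 30, 2015), F (July 26, 2015), C (March 7, 2016), B (April 15, 2016).
Because E would otherwise rank above C, the subordination swaps them.

A, C, D, F, E, B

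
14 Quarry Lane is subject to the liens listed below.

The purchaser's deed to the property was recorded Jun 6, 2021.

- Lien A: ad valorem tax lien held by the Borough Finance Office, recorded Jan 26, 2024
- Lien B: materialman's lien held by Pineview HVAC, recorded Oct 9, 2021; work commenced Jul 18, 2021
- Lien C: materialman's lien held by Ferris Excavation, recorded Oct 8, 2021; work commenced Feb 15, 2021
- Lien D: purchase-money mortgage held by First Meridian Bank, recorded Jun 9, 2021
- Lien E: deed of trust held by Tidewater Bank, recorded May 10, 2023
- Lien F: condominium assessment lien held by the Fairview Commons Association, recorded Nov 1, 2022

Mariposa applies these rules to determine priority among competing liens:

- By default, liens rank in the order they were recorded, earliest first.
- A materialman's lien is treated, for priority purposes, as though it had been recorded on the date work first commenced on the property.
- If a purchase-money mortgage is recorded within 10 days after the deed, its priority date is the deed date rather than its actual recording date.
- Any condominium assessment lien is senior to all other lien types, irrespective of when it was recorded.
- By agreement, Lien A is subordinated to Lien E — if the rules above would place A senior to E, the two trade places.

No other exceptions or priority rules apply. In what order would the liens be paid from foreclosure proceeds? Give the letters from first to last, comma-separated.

F, C, D, B, E, A

First, effective dates: B is treated as recorded Jul 18, 2021, the work-commencement date; C's effective date is Feb 15, 2021, when work began; D relates back to the deed date Jun 6, 2021.
F is a condominium assessment lien, so it outranks all other liens regardless of date.
Among the remaining liens, by effective date: C (Feb 15, 2021), D (Jun 6, 2021), B (Jul 18, 2021), E (May 10, 2023), A (Jan 26, 2024).
A already ranks below E; the subordination has no effect.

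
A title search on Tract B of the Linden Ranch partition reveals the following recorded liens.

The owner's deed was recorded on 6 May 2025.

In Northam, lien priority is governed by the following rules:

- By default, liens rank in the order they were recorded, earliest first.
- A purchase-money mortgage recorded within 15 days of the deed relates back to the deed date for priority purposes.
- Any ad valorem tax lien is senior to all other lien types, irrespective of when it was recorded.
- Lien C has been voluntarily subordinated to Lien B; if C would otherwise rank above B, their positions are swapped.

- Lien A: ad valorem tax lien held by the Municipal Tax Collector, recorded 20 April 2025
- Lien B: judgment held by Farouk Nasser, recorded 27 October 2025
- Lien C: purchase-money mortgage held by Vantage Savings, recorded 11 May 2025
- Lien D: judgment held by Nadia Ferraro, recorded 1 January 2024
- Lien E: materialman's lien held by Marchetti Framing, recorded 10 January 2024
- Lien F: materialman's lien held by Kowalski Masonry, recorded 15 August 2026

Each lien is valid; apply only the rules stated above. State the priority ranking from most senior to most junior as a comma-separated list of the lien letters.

First, effective dates: C was recorded within the 15-day window, so its effective date is the deed date 6 May 2025.
As an ad valorem tax lien, A is senior to every other lien.
The other liens, earliest effective date first: D (1 January 2024), E (10 January 2024), C (6 May 2025), B (27 October 2025), F (15 August 2026).
Because C would otherwise rank above B, the subordination swaps them.

A, D, E, B, C, F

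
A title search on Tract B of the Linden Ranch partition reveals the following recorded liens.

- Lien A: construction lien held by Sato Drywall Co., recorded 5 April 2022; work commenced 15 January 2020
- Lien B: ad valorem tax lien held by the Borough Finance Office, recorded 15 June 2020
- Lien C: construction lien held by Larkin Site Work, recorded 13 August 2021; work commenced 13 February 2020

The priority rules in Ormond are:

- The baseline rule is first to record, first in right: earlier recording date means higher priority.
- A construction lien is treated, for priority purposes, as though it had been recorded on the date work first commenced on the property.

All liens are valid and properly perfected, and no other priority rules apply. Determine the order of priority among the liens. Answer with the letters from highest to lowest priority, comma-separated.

A, C, B

First, effective dates: A is treated as recorded 15 January 2020, the work-commencement date; C relates back to 13 February 2020 (work commenced).
Sorted by effective date: A (15 January 2020), C (13 February 2020), B (15 June 2020).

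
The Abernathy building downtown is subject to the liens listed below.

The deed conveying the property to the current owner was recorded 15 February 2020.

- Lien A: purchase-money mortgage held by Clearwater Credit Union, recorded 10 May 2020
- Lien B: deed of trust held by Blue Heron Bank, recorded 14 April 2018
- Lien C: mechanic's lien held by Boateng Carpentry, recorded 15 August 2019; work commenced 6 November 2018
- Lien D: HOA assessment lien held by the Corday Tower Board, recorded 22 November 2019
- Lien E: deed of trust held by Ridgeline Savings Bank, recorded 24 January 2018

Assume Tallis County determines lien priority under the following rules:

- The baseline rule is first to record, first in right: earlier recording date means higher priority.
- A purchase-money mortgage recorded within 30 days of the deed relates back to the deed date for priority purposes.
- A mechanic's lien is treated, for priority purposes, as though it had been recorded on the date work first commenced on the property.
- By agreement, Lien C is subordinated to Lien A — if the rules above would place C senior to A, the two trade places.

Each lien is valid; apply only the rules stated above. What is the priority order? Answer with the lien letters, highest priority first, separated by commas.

Effective dates after the stated exceptions: A was recorded 85 days after the deed — beyond 30 days — so no relation-back applies; C's effective date is 6 November 2018, when work began.
By effective date: E (24 January 2018), B (14 April 2018), C (6 November 2018), D (22 November 2019), A (10 May 2020).
Because C would otherwise rank above A, the subordination swaps them.

E, B, A, D, C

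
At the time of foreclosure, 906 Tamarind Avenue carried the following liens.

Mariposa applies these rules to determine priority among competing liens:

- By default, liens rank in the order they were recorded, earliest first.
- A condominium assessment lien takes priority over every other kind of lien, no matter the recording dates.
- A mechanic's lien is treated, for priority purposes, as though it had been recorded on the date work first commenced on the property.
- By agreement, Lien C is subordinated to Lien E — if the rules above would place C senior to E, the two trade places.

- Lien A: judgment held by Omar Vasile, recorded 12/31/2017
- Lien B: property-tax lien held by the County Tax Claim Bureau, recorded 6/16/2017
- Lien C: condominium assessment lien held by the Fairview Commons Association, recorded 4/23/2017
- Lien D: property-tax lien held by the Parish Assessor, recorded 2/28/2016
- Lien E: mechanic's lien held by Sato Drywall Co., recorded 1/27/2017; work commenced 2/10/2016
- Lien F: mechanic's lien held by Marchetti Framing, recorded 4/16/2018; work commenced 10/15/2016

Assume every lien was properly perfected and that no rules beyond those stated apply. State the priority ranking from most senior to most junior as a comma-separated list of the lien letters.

Effective dates after the stated exceptions: E's effective date is 2/10/2016, when work began; F's effective date is 10/15/2016, when work began.
C is a condominium assessment lien and takes priority over every other lien.
Remaining liens by effective date: E (2/10/2016), D (2/28/2016), F (10/15/2016), B (6/16/2017), A (12/31/2017).
C would otherwise be senior to E, so under the subordination agreement C and E exchange positions.

E, C, D, F, B, A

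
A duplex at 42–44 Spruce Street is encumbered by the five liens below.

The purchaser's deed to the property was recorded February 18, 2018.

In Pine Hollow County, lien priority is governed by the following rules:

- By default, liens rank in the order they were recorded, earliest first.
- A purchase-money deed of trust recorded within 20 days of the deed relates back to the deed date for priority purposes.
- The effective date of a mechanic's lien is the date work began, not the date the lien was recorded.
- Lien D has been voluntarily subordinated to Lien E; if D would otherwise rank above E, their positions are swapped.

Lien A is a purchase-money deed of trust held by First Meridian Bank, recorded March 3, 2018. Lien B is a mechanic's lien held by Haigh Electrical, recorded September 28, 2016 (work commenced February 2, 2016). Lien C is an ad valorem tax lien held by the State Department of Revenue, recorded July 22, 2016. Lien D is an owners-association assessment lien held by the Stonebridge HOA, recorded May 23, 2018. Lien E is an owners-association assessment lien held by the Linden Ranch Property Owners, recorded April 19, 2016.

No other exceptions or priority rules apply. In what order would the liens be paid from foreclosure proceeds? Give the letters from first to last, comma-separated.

B, E, C, A, D

Effective dates after the stated exceptions: A was recorded within the 20-day window, so its effective date is the deed date February 18, 2018; B relates back to February 2, 2016 (work commenced).
By effective date: B (February 2, 2016), E (April 19, 2016), C (July 22, 2016), A (February 18, 2018), D (May 23, 2018).
D is already junior to E, so the subordination agreement changes nothing.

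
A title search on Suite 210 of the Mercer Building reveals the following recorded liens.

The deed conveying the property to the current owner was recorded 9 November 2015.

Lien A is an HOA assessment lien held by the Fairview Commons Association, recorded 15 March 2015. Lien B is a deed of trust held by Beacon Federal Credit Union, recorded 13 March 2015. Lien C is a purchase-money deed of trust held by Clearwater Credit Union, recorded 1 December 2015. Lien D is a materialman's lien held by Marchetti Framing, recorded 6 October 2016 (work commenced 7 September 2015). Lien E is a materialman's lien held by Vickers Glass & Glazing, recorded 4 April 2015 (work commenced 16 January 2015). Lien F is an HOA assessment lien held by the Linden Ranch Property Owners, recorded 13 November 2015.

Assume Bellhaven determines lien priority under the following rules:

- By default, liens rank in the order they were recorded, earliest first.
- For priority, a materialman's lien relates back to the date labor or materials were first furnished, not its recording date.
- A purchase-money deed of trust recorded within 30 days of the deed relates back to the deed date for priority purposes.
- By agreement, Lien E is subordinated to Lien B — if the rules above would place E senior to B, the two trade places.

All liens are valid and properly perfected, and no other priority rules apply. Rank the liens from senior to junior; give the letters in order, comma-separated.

B, E, A, D, C, F

Effective dates after the stated exceptions: C relates back to the deed date 9 November 2015; D relates back to 7 September 2015 (work commenced); E is treated as recorded 16 January 2015, the work-commencement date.
By effective date, earliest first: E (16 January 2015), B (13 March 2015), A (15 March 2015), D (7 September 2015), C (9 November 2015), F (13 November 2015).
The subordination applies — E was senior to B — so E and B swap.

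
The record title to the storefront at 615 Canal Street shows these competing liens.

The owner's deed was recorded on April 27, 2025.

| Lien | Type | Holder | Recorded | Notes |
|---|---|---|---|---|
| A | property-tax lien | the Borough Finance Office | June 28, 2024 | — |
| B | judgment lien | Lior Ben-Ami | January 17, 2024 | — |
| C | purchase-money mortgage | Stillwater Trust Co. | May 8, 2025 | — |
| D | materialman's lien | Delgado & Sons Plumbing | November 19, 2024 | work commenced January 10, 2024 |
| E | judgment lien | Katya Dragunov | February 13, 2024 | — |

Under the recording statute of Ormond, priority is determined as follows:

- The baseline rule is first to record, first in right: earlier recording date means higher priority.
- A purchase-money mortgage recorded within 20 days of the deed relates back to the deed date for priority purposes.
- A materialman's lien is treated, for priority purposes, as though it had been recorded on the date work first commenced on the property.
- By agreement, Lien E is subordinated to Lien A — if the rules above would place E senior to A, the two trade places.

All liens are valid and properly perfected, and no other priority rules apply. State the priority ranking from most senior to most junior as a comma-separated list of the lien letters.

D, B, A, E, C

First, effective dates: C was recorded within the 20-day window, so its effective date is the deed date April 27, 2025; D's effective date is January 10, 2024, when work began.
By effective date, earliest first: D (January 10, 2024), B (January 17, 2024), E (February 13, 2024), A (June 28, 2024), C (April 27, 2025).
E is senior to A before the subordination, so the two trade places.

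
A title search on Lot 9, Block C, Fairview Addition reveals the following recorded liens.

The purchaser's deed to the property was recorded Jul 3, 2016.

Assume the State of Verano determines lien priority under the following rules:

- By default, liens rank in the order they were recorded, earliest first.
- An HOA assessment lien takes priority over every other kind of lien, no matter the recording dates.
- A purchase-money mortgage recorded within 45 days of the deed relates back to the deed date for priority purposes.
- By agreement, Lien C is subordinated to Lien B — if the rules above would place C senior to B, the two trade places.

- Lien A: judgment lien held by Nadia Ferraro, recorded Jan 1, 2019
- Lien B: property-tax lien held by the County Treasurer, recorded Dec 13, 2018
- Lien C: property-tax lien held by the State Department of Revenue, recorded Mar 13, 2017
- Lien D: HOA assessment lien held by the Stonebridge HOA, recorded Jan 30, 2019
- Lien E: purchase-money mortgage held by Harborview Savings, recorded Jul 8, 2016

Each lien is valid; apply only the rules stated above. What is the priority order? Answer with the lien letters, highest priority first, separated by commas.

Adjusting effective dates: E was recorded within the 45-day window, so its effective date is the deed date Jul 3, 2016.
D is an HOA assessment lien and takes priority over every other lien.
Remaining liens by effective date: E (Jul 3, 2016), C (Mar 13, 2017), B (Dec 13, 2018), A (Jan 1, 2019).
C is senior to B before the subordination, so the two trade places.

D, E, B, C, A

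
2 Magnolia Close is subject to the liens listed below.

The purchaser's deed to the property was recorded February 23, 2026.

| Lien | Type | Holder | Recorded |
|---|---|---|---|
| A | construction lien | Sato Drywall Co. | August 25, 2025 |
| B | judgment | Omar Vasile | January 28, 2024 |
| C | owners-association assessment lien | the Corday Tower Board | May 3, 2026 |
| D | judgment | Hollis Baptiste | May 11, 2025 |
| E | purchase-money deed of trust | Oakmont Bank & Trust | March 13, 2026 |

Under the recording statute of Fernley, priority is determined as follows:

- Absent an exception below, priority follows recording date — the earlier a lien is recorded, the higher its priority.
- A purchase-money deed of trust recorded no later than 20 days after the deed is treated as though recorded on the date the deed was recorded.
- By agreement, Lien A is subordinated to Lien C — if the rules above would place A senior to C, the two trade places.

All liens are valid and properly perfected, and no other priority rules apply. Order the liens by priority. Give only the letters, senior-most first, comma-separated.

First, effective dates: E relates back to the deed date February 23, 2026.
By effective date, earliest first: B (January 28, 2024), D (May 11, 2025), A (August 25, 2025), E (February 23, 2026), C (May 3, 2026).
Because A would otherwise rank above C, the subordination swaps them.

B, D, C, E, A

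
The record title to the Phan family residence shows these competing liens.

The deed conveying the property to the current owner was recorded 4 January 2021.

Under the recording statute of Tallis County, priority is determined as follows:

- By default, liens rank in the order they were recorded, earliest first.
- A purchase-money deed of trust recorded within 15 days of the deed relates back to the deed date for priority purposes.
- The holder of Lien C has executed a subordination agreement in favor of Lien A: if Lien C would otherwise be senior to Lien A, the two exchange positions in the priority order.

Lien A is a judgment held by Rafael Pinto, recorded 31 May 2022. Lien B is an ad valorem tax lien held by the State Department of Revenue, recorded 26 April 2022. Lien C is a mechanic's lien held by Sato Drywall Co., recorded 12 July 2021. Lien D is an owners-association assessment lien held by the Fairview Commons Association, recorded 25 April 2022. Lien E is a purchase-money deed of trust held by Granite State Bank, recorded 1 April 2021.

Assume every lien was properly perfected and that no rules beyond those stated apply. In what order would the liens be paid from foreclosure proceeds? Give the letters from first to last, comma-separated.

First, effective dates: E missed the 15-day window (87 days after the deed), so its recording date stands.
By effective date: E (1 April 2021), C (12 July 2021), D (25 April 2022), B (26 April 2022), A (31 May 2022).
The subordination applies — C was senior to A — so C and A swap.

E, A, D, B, C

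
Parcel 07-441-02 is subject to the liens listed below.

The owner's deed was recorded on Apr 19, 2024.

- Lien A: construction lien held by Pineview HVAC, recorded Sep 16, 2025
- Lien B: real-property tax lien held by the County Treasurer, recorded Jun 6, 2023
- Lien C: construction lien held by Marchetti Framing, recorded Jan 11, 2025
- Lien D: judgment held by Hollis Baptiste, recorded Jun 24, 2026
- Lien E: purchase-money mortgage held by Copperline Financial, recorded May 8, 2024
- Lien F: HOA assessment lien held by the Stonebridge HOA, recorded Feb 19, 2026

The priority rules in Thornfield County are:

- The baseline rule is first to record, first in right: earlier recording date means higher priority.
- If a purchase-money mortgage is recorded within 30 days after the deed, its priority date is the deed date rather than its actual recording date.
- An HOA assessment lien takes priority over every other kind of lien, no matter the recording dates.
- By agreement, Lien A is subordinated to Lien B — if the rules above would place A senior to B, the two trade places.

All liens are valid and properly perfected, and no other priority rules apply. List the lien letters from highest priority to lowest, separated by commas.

First, effective dates: E's effective date is the deed date, Apr 19, 2024.
F is an HOA assessment lien and takes priority over every other lien.
Ordering the rest by effective date: B (Jun 6, 2023), E (Apr 19, 2024), C (Jan 11, 2025), A (Sep 16, 2025), D (Jun 24, 2026).
A already ranks below B; the subordination has no effect.

F, B, E, C, A, D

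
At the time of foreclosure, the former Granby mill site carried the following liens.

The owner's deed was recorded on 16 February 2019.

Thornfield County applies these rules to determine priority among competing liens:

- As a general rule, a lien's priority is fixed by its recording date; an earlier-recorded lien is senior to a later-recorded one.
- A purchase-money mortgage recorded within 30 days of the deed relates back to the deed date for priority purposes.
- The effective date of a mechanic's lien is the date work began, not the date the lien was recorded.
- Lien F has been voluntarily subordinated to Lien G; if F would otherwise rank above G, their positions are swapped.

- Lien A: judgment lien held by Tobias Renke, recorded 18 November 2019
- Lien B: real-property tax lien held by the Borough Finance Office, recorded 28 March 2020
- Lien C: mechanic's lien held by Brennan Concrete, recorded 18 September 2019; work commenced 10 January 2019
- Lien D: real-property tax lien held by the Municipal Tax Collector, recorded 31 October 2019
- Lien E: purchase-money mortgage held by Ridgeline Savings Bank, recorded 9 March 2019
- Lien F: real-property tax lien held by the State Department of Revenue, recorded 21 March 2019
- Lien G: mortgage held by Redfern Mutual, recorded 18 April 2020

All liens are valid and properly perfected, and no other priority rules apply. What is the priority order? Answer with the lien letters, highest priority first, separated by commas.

C, E, G, D, A, B, F

First, effective dates: C's effective date is 10 January 2019, when work began; E relates back to the deed date 16 February 2019.
Sorted by effective date: C (10 January 2019), E (16 February 2019), F (21 March 2019), D (31 October 2019), A (18 November 2019), B (28 March 2020), G (18 April 2020).
F is senior to G before the subordination, so the two trade places.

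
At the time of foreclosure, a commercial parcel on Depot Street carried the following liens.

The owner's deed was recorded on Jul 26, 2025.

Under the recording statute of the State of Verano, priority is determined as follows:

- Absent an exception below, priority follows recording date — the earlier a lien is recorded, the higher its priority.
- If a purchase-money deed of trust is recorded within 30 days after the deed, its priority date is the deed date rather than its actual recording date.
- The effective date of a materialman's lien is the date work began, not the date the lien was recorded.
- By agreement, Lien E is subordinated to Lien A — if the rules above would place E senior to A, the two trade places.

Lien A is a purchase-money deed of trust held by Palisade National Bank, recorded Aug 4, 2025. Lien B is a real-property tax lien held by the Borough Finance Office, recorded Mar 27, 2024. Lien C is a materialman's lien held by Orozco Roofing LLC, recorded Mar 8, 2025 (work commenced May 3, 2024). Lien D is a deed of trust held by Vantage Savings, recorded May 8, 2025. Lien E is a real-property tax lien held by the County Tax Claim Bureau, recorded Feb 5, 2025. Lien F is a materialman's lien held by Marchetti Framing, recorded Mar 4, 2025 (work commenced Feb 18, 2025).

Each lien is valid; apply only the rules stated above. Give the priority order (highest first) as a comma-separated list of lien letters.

B, C, A, F, D, E

Effective dates: A was recorded within the 30-day window, so its effective date is the deed date Jul 26, 2025; C relates back to May 3, 2024 (work commenced); F's effective date is Feb 18, 2025, when work began.
By effective date: B (Mar 27, 2024), C (May 3, 2024), E (Feb 5, 2025), F (Feb 18, 2025), D (May 8, 2025), A (Jul 26, 2025).
The subordination applies — E was senior to A — so E and A swap.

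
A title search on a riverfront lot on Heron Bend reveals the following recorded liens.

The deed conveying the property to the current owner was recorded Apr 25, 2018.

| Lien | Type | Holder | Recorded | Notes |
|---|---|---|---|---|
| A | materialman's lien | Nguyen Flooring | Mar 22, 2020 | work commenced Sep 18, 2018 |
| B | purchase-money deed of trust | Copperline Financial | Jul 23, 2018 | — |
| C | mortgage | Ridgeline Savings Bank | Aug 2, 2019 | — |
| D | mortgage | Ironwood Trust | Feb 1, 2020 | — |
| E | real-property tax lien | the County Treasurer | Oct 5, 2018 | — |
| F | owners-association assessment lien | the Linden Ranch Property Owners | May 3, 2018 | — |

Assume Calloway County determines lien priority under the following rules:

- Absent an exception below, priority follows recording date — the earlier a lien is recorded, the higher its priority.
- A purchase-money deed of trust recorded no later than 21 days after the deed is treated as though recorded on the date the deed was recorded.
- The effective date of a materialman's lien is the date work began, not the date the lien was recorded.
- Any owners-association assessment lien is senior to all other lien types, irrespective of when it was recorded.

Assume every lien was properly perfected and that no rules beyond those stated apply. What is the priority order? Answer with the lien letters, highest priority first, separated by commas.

F, B, A, E, C, D

Effective dates: A's effective date is Sep 18, 2018, when work began; B missed the 21-day window (89 days after the deed), so its recording date stands.
F is an owners-association assessment lien and takes priority over every other lien.
The other liens, earliest effective date first: B (Jul 23, 2018), A (Sep 18, 2018), E (Oct 5, 2018), C (Aug 2, 2019), D (Feb 1, 2020).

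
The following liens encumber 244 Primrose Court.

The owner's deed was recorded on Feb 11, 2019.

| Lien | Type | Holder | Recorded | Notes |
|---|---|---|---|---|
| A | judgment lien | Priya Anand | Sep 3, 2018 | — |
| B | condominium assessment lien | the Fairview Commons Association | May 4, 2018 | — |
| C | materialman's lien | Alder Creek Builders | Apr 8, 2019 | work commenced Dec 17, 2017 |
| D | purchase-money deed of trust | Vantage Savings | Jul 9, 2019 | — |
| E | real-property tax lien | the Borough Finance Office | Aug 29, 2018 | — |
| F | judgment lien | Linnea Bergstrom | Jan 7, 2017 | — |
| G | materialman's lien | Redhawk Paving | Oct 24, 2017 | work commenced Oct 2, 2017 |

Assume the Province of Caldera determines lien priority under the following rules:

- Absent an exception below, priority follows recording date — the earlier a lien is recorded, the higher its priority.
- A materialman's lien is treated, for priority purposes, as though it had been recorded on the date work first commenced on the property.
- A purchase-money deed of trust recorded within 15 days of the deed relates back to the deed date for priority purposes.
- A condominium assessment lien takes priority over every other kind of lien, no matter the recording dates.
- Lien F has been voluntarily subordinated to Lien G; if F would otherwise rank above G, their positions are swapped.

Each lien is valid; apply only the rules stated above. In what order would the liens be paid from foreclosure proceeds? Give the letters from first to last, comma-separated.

First, effective dates: C is treated as recorded Dec 17, 2017, the work-commencement date; D was recorded 148 days after the deed, outside the 15-day window, so it keeps its recording date; G is treated as recorded Oct 2, 2017, the work-commencement date.
B is a condominium assessment lien, so it outranks all other liens regardless of date.
Remaining liens by effective date: F (Jan 7, 2017), G (Oct 2, 2017), C (Dec 17, 2017), E (Aug 29, 2018), A (Sep 3, 2018), D (Jul 9, 2019).
F is senior to G before the subordination, so the two trade places.

B, G, F, C, E, A, D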